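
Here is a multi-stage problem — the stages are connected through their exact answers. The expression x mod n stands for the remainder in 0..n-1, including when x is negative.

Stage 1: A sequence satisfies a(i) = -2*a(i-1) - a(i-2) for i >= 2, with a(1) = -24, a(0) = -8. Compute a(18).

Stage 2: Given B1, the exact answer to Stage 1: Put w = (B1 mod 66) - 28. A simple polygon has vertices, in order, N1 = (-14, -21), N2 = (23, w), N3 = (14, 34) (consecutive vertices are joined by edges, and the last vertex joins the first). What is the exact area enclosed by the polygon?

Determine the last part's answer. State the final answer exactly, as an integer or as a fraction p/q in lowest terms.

Stage 1: a(2) = -2*(-24) - 1*(-8) = 56; iterating: a(2)=56, a(3)=-88, a(4)=120, a(5)=-152, a(6)=184, a(7)=-216, a(8)=248, a(9)=-280, a(10)=312, a(11)=-344, a(12)=376, a(13)=-408, a(14)=440, a(15)=-472, a(16)=504, a(17)=-536, a(18)=568; answer 568
Stage 2: B1 = 568; w = 12; cross terms: (-14*12 - 23*-21)=315, (23*34 - 14*12)=614, (14*-21 - -14*34)=182; twice the area = |1111| = 1111; area = 1111/2; answer 1111/2

1111/2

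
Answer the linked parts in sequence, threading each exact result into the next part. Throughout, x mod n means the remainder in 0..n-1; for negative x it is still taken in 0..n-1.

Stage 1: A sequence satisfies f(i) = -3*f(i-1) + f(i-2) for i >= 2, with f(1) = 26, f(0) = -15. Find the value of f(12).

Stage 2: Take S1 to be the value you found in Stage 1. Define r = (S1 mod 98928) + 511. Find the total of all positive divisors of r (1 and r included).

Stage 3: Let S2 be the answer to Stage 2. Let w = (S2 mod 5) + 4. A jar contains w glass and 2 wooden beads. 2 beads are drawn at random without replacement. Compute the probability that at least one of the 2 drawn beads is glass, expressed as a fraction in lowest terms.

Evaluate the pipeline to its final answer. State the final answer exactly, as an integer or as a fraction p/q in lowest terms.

Stage 1: f(2) = -3*(26) + 1*(-15) = -93; iterating: f(2)=-93, f(3)=305, f(4)=-1008, f(5)=3329, f(6)=-10995, f(7)=36314, f(8)=-119937, f(9)=396125, f(10)=-1308312, f(11)=4321061, f(12)=-14271495; answer -14271495
Stage 2: S1 = -14271495; r = 73576; 73576 = 2^3 * 17 * 541; sigma = (1 + 2 + 4 + 8) * (1 + 17) * (1 + 541) = 15 * 18 * 542 = 146340; answer 146340
Stage 3: S2 = 146340; w = 4; total draws C(6,2) = 15; complement C(2,2) = 1; favorable 15 - 1 = 14; P = 14/15; answer 14/15

14/15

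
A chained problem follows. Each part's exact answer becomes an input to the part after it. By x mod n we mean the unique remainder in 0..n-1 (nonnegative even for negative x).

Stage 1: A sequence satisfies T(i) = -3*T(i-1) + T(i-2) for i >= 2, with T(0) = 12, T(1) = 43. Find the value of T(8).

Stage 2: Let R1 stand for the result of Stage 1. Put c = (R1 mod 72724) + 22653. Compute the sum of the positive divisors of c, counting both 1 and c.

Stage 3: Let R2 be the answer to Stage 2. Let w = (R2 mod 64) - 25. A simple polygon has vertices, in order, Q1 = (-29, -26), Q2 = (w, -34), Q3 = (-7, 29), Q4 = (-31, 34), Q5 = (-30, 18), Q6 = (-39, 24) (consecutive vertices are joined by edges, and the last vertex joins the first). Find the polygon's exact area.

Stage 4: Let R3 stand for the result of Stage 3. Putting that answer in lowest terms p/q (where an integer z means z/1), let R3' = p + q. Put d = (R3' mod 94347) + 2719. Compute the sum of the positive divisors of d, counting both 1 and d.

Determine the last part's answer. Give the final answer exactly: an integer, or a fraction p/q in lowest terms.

6714

Stage 1: T(2) = -3*(43) + 1*(12) = -117; iterating: T(2)=-117, T(3)=394, T(4)=-1299, T(5)=4291, T(6)=-14172, T(7)=46807, T(8)=-154593; answer -154593
Stage 2: R1 = -154593; c = 86232; 86232 = 2^3 * 3 * 3593; sigma = (1 + 2 + 4 + 8) * (1 + 3) * (1 + 3593) = 15 * 4 * 3594 = 215640; answer 215640
Stage 3: R2 = 215640; w = -1; cross terms: (-29*-34 - -1*-26)=960, (-1*29 - -7*-34)=-267, (-7*34 - -31*29)=661, (-31*18 - -30*34)=462, (-30*24 - -39*18)=-18, (-39*-26 - -29*24)=1710; twice the area = |3508| = 3508; area = 1754; answer 1754
Stage 4: R3 = 1754; threaded value p + q = 1755; d = 4474; 4474 = 2 * 2237; sigma = (1 + 2) * (1 + 2237) = 3 * 2238 = 6714; answer 6714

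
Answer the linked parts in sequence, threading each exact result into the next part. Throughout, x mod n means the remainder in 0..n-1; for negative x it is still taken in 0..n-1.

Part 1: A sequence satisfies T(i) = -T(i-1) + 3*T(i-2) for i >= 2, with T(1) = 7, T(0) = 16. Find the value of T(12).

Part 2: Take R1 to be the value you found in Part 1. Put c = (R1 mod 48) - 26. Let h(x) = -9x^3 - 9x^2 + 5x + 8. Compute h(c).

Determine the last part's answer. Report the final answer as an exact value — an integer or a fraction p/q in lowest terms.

-2230

Part 1: T(2) = -1*(7) + 3*(16) = 41; iterating: T(2)=41, T(3)=-20, T(4)=143, T(5)=-203, T(6)=632, T(7)=-1241, T(8)=3137, T(9)=-6860, T(10)=16271, T(11)=-36851, T(12)=85664; answer 85664
Part 2: R1 = 85664; c = 6; -9*(6)^3 - 9*(6)^2 + 5*(6)^1 + 8 = (-1944) + (-324) + (30) + (8) = -2230; answer -2230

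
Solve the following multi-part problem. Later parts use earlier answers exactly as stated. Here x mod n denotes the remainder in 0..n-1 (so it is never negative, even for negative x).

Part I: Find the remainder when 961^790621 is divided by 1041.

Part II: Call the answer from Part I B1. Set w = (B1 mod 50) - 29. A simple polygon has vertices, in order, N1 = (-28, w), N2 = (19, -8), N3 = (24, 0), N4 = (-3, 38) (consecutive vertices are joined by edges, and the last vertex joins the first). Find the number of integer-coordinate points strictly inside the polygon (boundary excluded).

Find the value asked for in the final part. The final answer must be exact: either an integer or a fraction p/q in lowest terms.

1459

Part I: squarings mod 1041: 961^1=961, 961^2=154, 961^4=814, 961^8=520, 961^16=781, 961^32=976, 961^64=61, 961^128=598, 961^256=541, 961^512=160, 961^1024=616, 961^2048=532, 961^4096=913, 961^8192=769, 961^16384=73, 961^32768=124, 961^65536=802, 961^131072=907, 961^262144=259, 961^524288=457; 961^790621 = 961^1 * 961^4 * 961^8 * 961^16 * 961^64 * 961^4096 * 961^262144 * 961^524288 = 955 (mod 1041); answer 955
Part II: B1 = 955; w = -24; cross terms: (-28*-8 - 19*-24)=680, (19*0 - 24*-8)=192, (24*38 - -3*0)=912, (-3*-24 - -28*38)=1136; twice the area = |2920| = 2920; area = 1460; boundary points = 1 + 1 + 1 + 1 = 4; strictly interior points = area - boundary/2 + 1 = 1459; answer 1459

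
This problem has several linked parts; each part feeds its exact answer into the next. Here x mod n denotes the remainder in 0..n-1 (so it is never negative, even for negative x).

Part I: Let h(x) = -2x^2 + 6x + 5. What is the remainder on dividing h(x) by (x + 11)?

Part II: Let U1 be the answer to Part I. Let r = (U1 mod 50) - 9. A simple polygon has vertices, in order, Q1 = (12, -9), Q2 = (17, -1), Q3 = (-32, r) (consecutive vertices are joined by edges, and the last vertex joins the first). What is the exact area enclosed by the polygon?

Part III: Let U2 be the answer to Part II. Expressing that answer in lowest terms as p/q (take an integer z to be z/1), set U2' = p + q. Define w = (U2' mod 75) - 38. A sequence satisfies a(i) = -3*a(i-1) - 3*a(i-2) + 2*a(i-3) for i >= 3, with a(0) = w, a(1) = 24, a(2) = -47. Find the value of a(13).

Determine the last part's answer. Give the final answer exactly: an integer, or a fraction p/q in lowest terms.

225102

Part I: remainder = value at the root: -2*(-11)^2 + 6*(-11)^1 + 5 = (-242) + (-66) + (5) = -303; answer -303
Part II: U1 = -303; r = 38; cross terms: (12*-1 - 17*-9)=141, (17*38 - -32*-1)=614, (-32*-9 - 12*38)=-168; twice the area = |587| = 587; area = 587/2; answer 587/2
Part III: U2 = 587/2; threaded value p + q = 589; w = 26; a(3) = -3*(-47) - 3*(24) + 2*(26) = 121; iterating: a(3)=121, a(4)=-174, a(5)=65, a(6)=569, a(7)=-2250, a(8)=5173, a(9)=-7631, a(10)=2874, a(11)=24617, a(12)=-97735, a(13)=225102; answer 225102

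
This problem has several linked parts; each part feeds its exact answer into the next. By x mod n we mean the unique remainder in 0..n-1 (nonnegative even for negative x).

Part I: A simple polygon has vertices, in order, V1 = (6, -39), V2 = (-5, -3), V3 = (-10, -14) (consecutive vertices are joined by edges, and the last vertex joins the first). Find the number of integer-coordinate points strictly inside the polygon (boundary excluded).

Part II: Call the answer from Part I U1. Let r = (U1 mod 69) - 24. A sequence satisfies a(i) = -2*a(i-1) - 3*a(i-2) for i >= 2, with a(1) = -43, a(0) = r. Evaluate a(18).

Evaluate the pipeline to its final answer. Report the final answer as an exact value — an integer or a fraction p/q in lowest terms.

Part I: cross terms: (6*-3 - -5*-39)=-213, (-5*-14 - -10*-3)=40, (-10*-39 - 6*-14)=474; twice the area = |301| = 301; area = 301/2; boundary points = 1 + 1 + 1 = 3; strictly interior points = area - boundary/2 + 1 = 150; answer 150
Part II: U1 = 150; r = -12; a(2) = -2*(-43) - 3*(-12) = 122; iterating: a(2)=122, a(3)=-115, a(4)=-136, a(5)=617, a(6)=-826, a(7)=-199, a(8)=2876, a(9)=-5155, a(10)=1682, a(11)=12101, a(12)=-29248, a(13)=22193, a(14)=43358, a(15)=-153295, a(16)=176516, a(17)=106853, a(18)=-743254; answer -743254

-743254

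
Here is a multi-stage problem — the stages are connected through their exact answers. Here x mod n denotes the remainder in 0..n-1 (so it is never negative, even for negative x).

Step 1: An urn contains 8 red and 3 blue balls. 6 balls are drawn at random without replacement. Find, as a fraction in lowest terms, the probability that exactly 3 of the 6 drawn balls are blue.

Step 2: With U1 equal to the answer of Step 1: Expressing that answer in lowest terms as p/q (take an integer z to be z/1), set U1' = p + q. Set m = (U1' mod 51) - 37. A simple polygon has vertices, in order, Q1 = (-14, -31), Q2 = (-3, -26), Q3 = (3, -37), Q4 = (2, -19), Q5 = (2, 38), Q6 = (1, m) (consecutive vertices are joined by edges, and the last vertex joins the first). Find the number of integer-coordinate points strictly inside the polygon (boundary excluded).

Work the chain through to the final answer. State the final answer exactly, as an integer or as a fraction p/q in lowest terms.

231

Step 1: total draws C(11,6) = 462; favorable C(3,3)*C(8,3) = 56; P = 4/33; answer 4/33
Step 2: U1 = 4/33; threaded value p + q = 37; m = 0; cross terms: (-14*-26 - -3*-31)=271, (-3*-37 - 3*-26)=189, (3*-19 - 2*-37)=17, (2*38 - 2*-19)=114, (2*0 - 1*38)=-38, (1*-31 - -14*0)=-31; twice the area = |522| = 522; area = 261; boundary points = 1 + 1 + 1 + 57 + 1 + 1 = 62; strictly interior points = area - boundary/2 + 1 = 231; answer 231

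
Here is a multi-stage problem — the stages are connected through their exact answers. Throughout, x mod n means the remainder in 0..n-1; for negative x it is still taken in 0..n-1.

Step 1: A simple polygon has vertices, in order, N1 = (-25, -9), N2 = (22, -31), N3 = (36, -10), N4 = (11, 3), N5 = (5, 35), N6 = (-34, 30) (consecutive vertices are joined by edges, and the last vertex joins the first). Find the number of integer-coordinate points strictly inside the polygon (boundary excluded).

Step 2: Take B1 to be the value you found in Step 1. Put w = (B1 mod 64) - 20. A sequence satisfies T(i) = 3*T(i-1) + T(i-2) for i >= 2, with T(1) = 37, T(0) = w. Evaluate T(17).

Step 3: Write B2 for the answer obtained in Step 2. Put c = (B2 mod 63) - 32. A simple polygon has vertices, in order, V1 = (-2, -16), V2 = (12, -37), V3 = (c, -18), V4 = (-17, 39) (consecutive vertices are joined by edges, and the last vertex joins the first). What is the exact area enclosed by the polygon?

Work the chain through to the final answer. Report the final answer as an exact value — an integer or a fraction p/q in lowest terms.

Step 1: cross terms: (-25*-31 - 22*-9)=973, (22*-10 - 36*-31)=896, (36*3 - 11*-10)=218, (11*35 - 5*3)=370, (5*30 - -34*35)=1340, (-34*-9 - -25*30)=1056; twice the area = |4853| = 4853; area = 4853/2; boundary points = 1 + 7 + 1 + 2 + 1 + 3 = 15; strictly interior points = area - boundary/2 + 1 = 2420; answer 2420
Step 2: B1 = 2420; w = 32; T(2) = 3*(37) + 1*(32) = 143; iterating: T(2)=143, T(3)=466, T(4)=1541, T(5)=5089, T(6)=16808, T(7)=55513, T(8)=183347, T(9)=605554, T(10)=2000009, T(11)=6605581, T(12)=21816752, T(13)=72055837, T(14)=237984263, T(15)=786008626, T(16)=2596010141, T(17)=8574039049; answer 8574039049
Step 3: B2 = 8574039049; c = 26; cross terms: (-2*-37 - 12*-16)=266, (12*-18 - 26*-37)=746, (26*39 - -17*-18)=708, (-17*-16 - -2*39)=350; twice the area = |2070| = 2070; area = 1035; answer 1035

1035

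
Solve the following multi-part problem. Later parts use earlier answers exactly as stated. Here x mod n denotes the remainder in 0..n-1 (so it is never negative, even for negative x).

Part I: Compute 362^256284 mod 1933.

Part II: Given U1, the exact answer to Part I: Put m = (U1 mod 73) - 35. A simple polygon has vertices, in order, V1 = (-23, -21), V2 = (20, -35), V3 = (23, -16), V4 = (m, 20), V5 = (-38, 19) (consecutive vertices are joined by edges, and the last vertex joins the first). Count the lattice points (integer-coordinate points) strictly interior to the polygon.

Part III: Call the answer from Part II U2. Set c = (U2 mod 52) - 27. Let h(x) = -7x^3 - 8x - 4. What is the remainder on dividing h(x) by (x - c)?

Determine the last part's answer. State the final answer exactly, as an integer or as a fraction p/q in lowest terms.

Part I: squarings mod 1933: 362^1=362, 362^2=1533, 362^4=1494, 362^8=1354, 362^16=832, 362^32=210, 362^64=1574, 362^128=1303, 362^256=635, 362^512=1161, 362^1024=620, 362^2048=1666, 362^4096=1701, 362^8192=1633, 362^16384=1082, 362^32768=1259, 362^65536=21, 362^131072=441; 362^256284 = 362^4 * 362^8 * 362^16 * 362^256 * 362^2048 * 362^8192 * 362^16384 * 362^32768 * 362^65536 * 362^131072 = 449 (mod 1933); answer 449
Part II: U1 = 449; m = -24; cross terms: (-23*-35 - 20*-21)=1225, (20*-16 - 23*-35)=485, (23*20 - -24*-16)=76, (-24*19 - -38*20)=304, (-38*-21 - -23*19)=1235; twice the area = |3325| = 3325; area = 3325/2; boundary points = 1 + 1 + 1 + 1 + 5 = 9; strictly interior points = area - boundary/2 + 1 = 1659; answer 1659
Part III: U2 = 1659; c = 20; remainder = value at the root: -7*(20)^3 - 8*(20)^1 - 4 = (-56000) + (-160) + (-4) = -56164; answer -56164

-56164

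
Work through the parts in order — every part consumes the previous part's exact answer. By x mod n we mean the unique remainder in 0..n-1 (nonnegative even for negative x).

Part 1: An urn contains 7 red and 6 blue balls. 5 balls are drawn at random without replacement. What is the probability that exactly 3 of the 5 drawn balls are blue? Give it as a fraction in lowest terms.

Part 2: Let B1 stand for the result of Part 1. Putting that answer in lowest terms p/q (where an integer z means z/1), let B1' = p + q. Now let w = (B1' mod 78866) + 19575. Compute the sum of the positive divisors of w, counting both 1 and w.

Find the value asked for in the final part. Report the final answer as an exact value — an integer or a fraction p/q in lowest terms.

39060

Part 1: total draws C(13,5) = 1287; favorable C(6,3)*C(7,2) = 420; P = 140/429; answer 140/429
Part 2: B1 = 140/429; threaded value p + q = 569; w = 20144; 20144 = 2^4 * 1259; sigma = (1 + 2 + 4 + 8 + 16) * (1 + 1259) = 31 * 1260 = 39060; answer 39060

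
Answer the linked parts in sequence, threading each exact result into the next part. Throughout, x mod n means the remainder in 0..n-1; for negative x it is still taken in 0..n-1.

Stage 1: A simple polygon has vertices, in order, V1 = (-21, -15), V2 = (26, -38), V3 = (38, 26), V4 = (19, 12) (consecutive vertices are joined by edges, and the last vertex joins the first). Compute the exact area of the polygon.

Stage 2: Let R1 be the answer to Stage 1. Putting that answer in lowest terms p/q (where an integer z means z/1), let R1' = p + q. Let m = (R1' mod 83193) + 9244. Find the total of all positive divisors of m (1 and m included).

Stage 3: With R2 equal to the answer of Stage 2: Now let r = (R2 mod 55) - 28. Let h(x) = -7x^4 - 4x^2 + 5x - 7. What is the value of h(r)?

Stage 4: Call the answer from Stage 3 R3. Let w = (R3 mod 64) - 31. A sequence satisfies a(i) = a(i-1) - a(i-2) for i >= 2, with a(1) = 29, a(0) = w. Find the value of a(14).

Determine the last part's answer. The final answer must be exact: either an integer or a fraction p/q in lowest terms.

Stage 1: cross terms: (-21*-38 - 26*-15)=1188, (26*26 - 38*-38)=2120, (38*12 - 19*26)=-38, (19*-15 - -21*12)=-33; twice the area = |3237| = 3237; area = 3237/2; answer 3237/2
Stage 2: R1 = 3237/2; threaded value p + q = 3239; m = 12483; 12483 = 3^2 * 19 * 73; sigma = (1 + 3 + 9) * (1 + 19) * (1 + 73) = 13 * 20 * 74 = 19240; answer 19240
Stage 3: R2 = 19240; r = 17; -7*(17)^4 - 4*(17)^2 + 5*(17)^1 - 7 = (-584647) + (-1156) + (85) + (-7) = -585725; answer -585725
Stage 4: R3 = -585725; w = -28; a(2) = 1*(29) - 1*(-28) = 57; iterating: a(2)=57, a(3)=28, a(4)=-29, a(5)=-57, a(6)=-28, a(7)=29, a(8)=57, a(9)=28, a(10)=-29, a(11)=-57, a(12)=-28, a(13)=29, a(14)=57; answer 57

57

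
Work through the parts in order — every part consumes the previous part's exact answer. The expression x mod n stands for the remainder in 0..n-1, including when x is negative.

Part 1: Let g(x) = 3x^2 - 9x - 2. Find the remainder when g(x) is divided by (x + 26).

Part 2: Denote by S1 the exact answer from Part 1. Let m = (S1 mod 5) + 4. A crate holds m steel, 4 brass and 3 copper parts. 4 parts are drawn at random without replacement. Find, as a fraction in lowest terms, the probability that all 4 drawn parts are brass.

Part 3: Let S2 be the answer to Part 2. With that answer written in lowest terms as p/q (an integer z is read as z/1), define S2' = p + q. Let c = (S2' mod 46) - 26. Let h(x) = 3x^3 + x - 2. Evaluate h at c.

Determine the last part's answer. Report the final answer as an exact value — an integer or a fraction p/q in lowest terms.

-14758

Part 1: remainder = value at the root: 3*(-26)^2 - 9*(-26)^1 - 2 = (2028) + (234) + (-2) = 2260; answer 2260
Part 2: S1 = 2260; m = 4; total draws C(11,4) = 330; favorable C(4,4) = 1; P = 1/330; answer 1/330
Part 3: S2 = 1/330; threaded value p + q = 331; c = -17; 3*(-17)^3 + 1*(-17)^1 - 2 = (-14739) + (-17) + (-2) = -14758; answer -14758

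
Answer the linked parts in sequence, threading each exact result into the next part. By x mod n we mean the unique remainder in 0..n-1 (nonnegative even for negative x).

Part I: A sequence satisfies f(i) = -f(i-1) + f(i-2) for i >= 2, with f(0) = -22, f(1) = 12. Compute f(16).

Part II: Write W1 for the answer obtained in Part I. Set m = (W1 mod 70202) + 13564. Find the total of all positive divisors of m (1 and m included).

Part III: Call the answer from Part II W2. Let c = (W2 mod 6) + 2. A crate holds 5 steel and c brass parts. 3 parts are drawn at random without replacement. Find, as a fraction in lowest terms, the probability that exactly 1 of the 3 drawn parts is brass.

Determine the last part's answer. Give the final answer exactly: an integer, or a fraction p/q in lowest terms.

Part I: f(2) = -1*(12) + 1*(-22) = -34; iterating: f(2)=-34, f(3)=46, f(4)=-80, f(5)=126, f(6)=-206, f(7)=332, f(8)=-538, f(9)=870, f(10)=-1408, f(11)=2278, f(12)=-3686, f(13)=5964, f(14)=-9650, f(15)=15614, f(16)=-25264; answer -25264
Part II: W1 = -25264; m = 58502; 58502 = 2 * 29251; sigma = (1 + 2) * (1 + 29251) = 3 * 29252 = 87756; answer 87756
Part III: W2 = 87756; c = 2; total draws C(7,3) = 35; favorable C(2,1)*C(5,2) = 20; P = 4/7; answer 4/7

4/7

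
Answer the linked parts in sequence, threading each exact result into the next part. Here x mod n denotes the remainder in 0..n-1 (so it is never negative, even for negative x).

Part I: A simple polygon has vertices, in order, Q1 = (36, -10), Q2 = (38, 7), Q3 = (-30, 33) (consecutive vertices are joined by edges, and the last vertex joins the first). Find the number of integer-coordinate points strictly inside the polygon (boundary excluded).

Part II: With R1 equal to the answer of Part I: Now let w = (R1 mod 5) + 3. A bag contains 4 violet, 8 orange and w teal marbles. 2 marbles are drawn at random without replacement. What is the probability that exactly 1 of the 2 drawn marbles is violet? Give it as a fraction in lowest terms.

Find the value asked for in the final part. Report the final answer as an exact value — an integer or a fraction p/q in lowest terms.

Part I: cross terms: (36*7 - 38*-10)=632, (38*33 - -30*7)=1464, (-30*-10 - 36*33)=-888; twice the area = |1208| = 1208; area = 604; boundary points = 1 + 2 + 1 = 4; strictly interior points = area - boundary/2 + 1 = 603; answer 603
Part II: R1 = 603; w = 6; total draws C(18,2) = 153; favorable C(4,1)*C(14,1) = 56; P = 56/153; answer 56/153

56/153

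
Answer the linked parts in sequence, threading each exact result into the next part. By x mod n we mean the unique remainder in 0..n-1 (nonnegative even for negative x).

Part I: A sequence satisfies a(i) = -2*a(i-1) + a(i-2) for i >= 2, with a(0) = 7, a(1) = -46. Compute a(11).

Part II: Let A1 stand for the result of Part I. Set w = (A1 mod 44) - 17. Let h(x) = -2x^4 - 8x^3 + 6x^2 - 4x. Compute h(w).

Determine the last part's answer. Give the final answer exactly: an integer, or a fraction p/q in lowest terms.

-126960

Part I: a(2) = -2*(-46) + 1*(7) = 99; iterating: a(2)=99, a(3)=-244, a(4)=587, a(5)=-1418, a(6)=3423, a(7)=-8264, a(8)=19951, a(9)=-48166, a(10)=116283, a(11)=-280732; answer -280732
Part II: A1 = -280732; w = 15; -2*(15)^4 - 8*(15)^3 + 6*(15)^2 - 4*(15)^1 = (-101250) + (-27000) + (1350) + (-60) = -126960; answer -126960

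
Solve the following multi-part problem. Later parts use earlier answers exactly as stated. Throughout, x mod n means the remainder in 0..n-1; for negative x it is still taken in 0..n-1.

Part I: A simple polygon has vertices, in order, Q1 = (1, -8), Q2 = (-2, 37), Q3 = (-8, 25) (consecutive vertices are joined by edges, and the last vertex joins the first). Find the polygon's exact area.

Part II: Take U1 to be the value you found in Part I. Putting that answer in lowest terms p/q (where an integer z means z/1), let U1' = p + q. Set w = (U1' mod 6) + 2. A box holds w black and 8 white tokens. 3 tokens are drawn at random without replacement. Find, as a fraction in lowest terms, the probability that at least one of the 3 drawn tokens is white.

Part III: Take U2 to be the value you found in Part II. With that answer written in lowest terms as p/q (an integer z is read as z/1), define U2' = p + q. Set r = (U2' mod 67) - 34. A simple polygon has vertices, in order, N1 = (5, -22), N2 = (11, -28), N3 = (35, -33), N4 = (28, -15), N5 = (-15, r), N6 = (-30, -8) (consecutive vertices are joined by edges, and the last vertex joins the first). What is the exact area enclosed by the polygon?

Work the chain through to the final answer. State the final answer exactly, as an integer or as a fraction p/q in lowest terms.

2235/2

Part I: cross terms: (1*37 - -2*-8)=21, (-2*25 - -8*37)=246, (-8*-8 - 1*25)=39; twice the area = |306| = 306; area = 153; answer 153
Part II: U1 = 153; threaded value p + q = 154; w = 6; total draws C(14,3) = 364; complement C(6,3) = 20; favorable 364 - 20 = 344; P = 86/91; answer 86/91
Part III: U2 = 86/91; threaded value p + q = 177; r = 9; cross terms: (5*-28 - 11*-22)=102, (11*-33 - 35*-28)=617, (35*-15 - 28*-33)=399, (28*9 - -15*-15)=27, (-15*-8 - -30*9)=390, (-30*-22 - 5*-8)=700; twice the area = |2235| = 2235; area = 2235/2; answer 2235/2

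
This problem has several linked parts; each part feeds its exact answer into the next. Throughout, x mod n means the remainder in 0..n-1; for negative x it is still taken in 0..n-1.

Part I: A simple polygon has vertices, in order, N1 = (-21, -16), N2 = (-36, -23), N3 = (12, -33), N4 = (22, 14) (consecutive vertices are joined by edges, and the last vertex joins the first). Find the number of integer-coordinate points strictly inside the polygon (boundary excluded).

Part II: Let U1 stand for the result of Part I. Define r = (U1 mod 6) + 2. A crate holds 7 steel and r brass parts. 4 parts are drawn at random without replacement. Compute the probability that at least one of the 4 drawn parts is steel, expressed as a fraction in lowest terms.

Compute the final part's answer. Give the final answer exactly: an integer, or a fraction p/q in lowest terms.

Part I: cross terms: (-21*-23 - -36*-16)=-93, (-36*-33 - 12*-23)=1464, (12*14 - 22*-33)=894, (22*-16 - -21*14)=-58; twice the area = |2207| = 2207; area = 2207/2; boundary points = 1 + 2 + 1 + 1 = 5; strictly interior points = area - boundary/2 + 1 = 1102; answer 1102
Part II: U1 = 1102; r = 6; total draws C(13,4) = 715; complement C(6,4) = 15; favorable 715 - 15 = 700; P = 140/143; answer 140/143

140/143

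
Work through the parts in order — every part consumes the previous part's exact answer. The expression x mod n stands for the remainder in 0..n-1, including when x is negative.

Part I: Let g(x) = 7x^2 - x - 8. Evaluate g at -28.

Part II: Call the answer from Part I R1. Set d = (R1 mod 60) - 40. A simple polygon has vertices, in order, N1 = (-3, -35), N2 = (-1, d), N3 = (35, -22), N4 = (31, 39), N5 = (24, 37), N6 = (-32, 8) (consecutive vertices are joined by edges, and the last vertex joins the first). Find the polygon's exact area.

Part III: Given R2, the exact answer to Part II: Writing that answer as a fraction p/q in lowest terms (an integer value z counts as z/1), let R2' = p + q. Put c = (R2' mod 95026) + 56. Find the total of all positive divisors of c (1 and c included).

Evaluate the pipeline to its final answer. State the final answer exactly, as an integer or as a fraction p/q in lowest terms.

Part I: 7*(-28)^2 - 1*(-28)^1 - 8 = (5488) + (28) + (-8) = 5508; answer 5508
Part II: R1 = 5508; d = 8; cross terms: (-3*8 - -1*-35)=-59, (-1*-22 - 35*8)=-258, (35*39 - 31*-22)=2047, (31*37 - 24*39)=211, (24*8 - -32*37)=1376, (-32*-35 - -3*8)=1144; twice the area = |4461| = 4461; area = 4461/2; answer 4461/2
Part III: R2 = 4461/2; threaded value p + q = 4463; c = 4519; 4519 is prime, so its only divisors are 1 and 4519; sigma = 1 + 4519 = 4520; answer 4520

4520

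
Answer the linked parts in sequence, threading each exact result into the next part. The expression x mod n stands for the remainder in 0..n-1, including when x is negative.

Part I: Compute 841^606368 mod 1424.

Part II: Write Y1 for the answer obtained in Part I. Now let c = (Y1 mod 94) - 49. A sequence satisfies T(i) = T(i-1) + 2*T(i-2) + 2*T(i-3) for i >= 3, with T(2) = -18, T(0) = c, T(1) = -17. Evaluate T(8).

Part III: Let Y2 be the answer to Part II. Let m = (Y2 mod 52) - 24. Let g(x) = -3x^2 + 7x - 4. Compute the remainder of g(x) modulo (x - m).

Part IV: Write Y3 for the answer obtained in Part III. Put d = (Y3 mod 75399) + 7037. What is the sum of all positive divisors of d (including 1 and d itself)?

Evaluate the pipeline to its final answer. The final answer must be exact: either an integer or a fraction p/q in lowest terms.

Part I: squarings mod 1424: 841^1=841, 841^2=977, 841^4=449, 841^8=817, 841^16=1057, 841^32=833, 841^64=401, 841^128=1313, 841^256=929, 841^512=97, 841^1024=865, 841^2048=625, 841^4096=449, 841^8192=817, 841^16384=1057, 841^32768=833, 841^65536=401, 841^131072=1313, 841^262144=929, 841^524288=97; 841^606368 = 841^32 * 841^128 * 841^16384 * 841^65536 * 841^524288 = 449 (mod 1424); answer 449
Part II: Y1 = 449; c = 24; T(3) = 1*(-18) + 2*(-17) + 2*(24) = -4; iterating: T(3)=-4, T(4)=-74, T(5)=-118, T(6)=-274, T(7)=-658, T(8)=-1442; answer -1442
Part III: Y2 = -1442; m = -10; remainder = value at the root: -3*(-10)^2 + 7*(-10)^1 - 4 = (-300) + (-70) + (-4) = -374; answer -374
Part IV: Y3 = -374; d = 82062; 82062 = 2 * 3^2 * 47 * 97; sigma = (1 + 2) * (1 + 3 + 9) * (1 + 47) * (1 + 97) = 3 * 13 * 48 * 98 = 183456; answer 183456

183456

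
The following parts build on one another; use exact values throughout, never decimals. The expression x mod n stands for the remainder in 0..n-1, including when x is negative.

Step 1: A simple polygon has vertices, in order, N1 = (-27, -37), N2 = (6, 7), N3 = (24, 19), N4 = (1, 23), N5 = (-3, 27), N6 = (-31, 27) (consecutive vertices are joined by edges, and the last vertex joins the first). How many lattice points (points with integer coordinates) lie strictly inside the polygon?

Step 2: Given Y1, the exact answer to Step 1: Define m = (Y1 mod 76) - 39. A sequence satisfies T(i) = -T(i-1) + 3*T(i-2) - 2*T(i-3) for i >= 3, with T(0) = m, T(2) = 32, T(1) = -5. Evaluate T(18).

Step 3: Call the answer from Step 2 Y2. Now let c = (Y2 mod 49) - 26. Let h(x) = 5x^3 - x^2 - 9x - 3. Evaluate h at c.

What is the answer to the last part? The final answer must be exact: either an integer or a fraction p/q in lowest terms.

Step 1: cross terms: (-27*7 - 6*-37)=33, (6*19 - 24*7)=-54, (24*23 - 1*19)=533, (1*27 - -3*23)=96, (-3*27 - -31*27)=756, (-31*-37 - -27*27)=1876; twice the area = |3240| = 3240; area = 1620; boundary points = 11 + 6 + 1 + 4 + 28 + 4 = 54; strictly interior points = area - boundary/2 + 1 = 1594; answer 1594
Step 2: Y1 = 1594; m = 35; T(3) = -1*(32) + 3*(-5) - 2*(35) = -117; iterating: T(3)=-117, T(4)=223, T(5)=-638, T(6)=1541, T(7)=-3901, T(8)=9800, T(9)=-24585, T(10)=61787, T(11)=-155142, T(12)=389673, T(13)=-978673, T(14)=2457976, T(15)=-6173341, T(16)=15504615, T(17)=-38940590, T(18)=97801117; answer 97801117
Step 3: Y2 = 97801117; c = -18; 5*(-18)^3 - 1*(-18)^2 - 9*(-18)^1 - 3 = (-29160) + (-324) + (162) + (-3) = -29325; answer -29325

-29325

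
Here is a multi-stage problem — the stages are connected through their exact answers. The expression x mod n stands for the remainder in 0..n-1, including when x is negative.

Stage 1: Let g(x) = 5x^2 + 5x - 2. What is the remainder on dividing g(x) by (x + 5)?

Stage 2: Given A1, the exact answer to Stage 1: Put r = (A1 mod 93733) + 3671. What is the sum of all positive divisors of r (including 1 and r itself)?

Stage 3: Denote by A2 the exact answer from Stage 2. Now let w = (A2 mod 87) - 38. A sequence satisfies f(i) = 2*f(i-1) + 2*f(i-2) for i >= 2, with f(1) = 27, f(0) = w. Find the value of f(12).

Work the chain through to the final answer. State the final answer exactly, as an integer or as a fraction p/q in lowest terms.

Stage 1: remainder = value at the root: 5*(-5)^2 + 5*(-5)^1 - 2 = (125) + (-25) + (-2) = 98; answer 98
Stage 2: A1 = 98; r = 3769; 3769 is prime, so its only divisors are 1 and 3769; sigma = 1 + 3769 = 3770; answer 3770
Stage 3: A2 = 3770; w = -9; f(2) = 2*(27) + 2*(-9) = 36; iterating: f(2)=36, f(3)=126, f(4)=324, f(5)=900, f(6)=2448, f(7)=6696, f(8)=18288, f(9)=49968, f(10)=136512, f(11)=372960, f(12)=1018944; answer 1018944

1018944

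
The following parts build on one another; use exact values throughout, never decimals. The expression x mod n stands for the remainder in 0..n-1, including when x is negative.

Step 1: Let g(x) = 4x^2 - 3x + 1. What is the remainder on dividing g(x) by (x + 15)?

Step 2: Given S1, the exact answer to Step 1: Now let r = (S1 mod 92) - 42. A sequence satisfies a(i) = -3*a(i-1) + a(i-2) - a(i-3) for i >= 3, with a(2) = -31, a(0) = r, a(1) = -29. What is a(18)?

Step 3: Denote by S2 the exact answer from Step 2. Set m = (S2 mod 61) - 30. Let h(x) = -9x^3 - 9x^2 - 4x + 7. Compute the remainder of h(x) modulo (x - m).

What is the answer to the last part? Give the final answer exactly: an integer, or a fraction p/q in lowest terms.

212055

Step 1: remainder = value at the root: 4*(-15)^2 - 3*(-15)^1 + 1 = (900) + (45) + (1) = 946; answer 946
Step 2: S1 = 946; r = -16; a(3) = -3*(-31) + 1*(-29) - 1*(-16) = 80; iterating: a(3)=80, a(4)=-242, a(5)=837, a(6)=-2833, a(7)=9578, a(8)=-32404, a(9)=109623, a(10)=-370851, a(11)=1254580, a(12)=-4244214, a(13)=14358073, a(14)=-48573013, a(15)=164321326, a(16)=-555895064, a(17)=1880579531, a(18)=-6361954983; answer -6361954983
Step 3: S2 = -6361954983; m = -29; remainder = value at the root: -9*(-29)^3 - 9*(-29)^2 - 4*(-29)^1 + 7 = (219501) + (-7569) + (116) + (7) = 212055; answer 212055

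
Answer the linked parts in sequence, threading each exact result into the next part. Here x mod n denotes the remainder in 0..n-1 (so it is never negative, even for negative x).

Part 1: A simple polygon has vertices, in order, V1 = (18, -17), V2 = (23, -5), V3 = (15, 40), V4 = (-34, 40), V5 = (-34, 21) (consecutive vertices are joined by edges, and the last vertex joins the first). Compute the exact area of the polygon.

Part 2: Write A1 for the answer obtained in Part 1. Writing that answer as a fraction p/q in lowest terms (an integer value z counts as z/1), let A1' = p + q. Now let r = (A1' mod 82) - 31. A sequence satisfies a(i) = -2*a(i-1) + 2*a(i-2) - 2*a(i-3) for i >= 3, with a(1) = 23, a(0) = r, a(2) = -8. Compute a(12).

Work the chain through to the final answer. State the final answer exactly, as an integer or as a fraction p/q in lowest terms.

-1581104

Part 1: cross terms: (18*-5 - 23*-17)=301, (23*40 - 15*-5)=995, (15*40 - -34*40)=1960, (-34*21 - -34*40)=646, (-34*-17 - 18*21)=200; twice the area = |4102| = 4102; area = 2051; answer 2051
Part 2: A1 = 2051; threaded value p + q = 2052; r = -29; a(3) = -2*(-8) + 2*(23) - 2*(-29) = 120; iterating: a(3)=120, a(4)=-302, a(5)=860, a(6)=-2564, a(7)=7452, a(8)=-21752, a(9)=63536, a(10)=-185480, a(11)=541536, a(12)=-1581104; answer -1581104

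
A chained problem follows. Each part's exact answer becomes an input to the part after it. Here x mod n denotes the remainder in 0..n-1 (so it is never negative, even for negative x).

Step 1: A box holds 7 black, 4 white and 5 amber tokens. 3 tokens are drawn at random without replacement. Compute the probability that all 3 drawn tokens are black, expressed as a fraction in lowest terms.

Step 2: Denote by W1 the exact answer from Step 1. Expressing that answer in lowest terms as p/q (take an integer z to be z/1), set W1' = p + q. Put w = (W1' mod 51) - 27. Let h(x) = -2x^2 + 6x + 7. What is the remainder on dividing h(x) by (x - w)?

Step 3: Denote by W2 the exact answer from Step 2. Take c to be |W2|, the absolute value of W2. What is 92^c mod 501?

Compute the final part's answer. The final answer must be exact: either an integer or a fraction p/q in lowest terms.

197

Step 1: total draws C(16,3) = 560; favorable C(7,3) = 35; P = 1/16; answer 1/16
Step 2: W1 = 1/16; threaded value p + q = 17; w = -10; remainder = value at the root: -2*(-10)^2 + 6*(-10)^1 + 7 = (-200) + (-60) + (7) = -253; answer -253
Step 3: W2 = -253; c = 253; squarings mod 501: 92^1=92, 92^2=448, 92^4=304, 92^8=232, 92^16=217, 92^32=496, 92^64=25, 92^128=124; 92^253 = 92^1 * 92^4 * 92^8 * 92^16 * 92^32 * 92^64 * 92^128 = 197 (mod 501); answer 197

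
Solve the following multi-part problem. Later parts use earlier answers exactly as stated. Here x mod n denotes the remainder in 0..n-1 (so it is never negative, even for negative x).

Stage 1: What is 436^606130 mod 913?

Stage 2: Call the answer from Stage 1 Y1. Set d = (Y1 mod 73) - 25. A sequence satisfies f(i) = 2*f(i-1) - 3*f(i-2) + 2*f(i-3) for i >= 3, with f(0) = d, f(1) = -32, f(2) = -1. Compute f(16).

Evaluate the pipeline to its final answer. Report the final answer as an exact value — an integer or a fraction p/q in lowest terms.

-9461

Stage 1: squarings mod 913: 436^1=436, 436^2=192, 436^4=344, 436^8=559, 436^16=235, 436^32=445, 436^64=817, 436^128=86, 436^256=92, 436^512=247, 436^1024=751, 436^2048=680, 436^4096=422, 436^8192=49, 436^16384=575, 436^32768=119, 436^65536=466, 436^131072=775, 436^262144=784, 436^524288=207; 436^606130 = 436^2 * 436^16 * 436^32 * 436^128 * 436^256 * 436^512 * 436^1024 * 436^2048 * 436^4096 * 436^8192 * 436^65536 * 436^524288 = 342 (mod 913); answer 342
Stage 2: Y1 = 342; d = 25; f(3) = 2*(-1) - 3*(-32) + 2*(25) = 144; iterating: f(3)=144, f(4)=227, f(5)=20, f(6)=-353, f(7)=-312, f(8)=475, f(9)=1180, f(10)=311, f(11)=-1968, f(12)=-2509, f(13)=1508, f(14)=6607, f(15)=3672, f(16)=-9461; answer -9461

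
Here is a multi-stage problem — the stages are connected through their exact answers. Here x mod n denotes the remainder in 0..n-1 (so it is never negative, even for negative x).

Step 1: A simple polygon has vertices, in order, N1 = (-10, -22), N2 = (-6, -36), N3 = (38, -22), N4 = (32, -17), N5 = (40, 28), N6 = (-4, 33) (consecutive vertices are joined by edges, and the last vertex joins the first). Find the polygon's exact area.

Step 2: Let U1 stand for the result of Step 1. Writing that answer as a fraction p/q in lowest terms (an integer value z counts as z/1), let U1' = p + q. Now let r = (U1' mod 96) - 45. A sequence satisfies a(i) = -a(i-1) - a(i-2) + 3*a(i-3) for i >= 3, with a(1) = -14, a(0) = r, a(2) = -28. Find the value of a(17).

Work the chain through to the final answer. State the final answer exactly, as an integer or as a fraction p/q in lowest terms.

Step 1: cross terms: (-10*-36 - -6*-22)=228, (-6*-22 - 38*-36)=1500, (38*-17 - 32*-22)=58, (32*28 - 40*-17)=1576, (40*33 - -4*28)=1432, (-4*-22 - -10*33)=418; twice the area = |5212| = 5212; area = 2606; answer 2606
Step 2: U1 = 2606; threaded value p + q = 2607; r = -30; a(3) = -1*(-28) - 1*(-14) + 3*(-30) = -48; iterating: a(3)=-48, a(4)=34, a(5)=-70, a(6)=-108, a(7)=280, a(8)=-382, a(9)=-222, a(10)=1444, a(11)=-2368, a(12)=258, a(13)=6442, a(14)=-13804, a(15)=8136, a(16)=24994, a(17)=-74542; answer -74542

-74542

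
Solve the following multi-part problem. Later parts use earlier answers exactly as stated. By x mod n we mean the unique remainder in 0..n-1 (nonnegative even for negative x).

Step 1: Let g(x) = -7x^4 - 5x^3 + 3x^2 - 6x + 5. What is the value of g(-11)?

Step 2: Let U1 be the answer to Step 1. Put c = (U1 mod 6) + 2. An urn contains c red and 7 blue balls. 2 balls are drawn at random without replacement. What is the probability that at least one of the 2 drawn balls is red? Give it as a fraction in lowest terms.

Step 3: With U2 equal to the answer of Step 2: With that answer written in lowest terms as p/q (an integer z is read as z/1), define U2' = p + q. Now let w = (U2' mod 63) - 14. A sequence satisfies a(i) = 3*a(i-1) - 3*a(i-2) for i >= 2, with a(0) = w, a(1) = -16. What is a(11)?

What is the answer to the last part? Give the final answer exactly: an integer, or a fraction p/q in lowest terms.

12636

Step 1: -7*(-11)^4 - 5*(-11)^3 + 3*(-11)^2 - 6*(-11)^1 + 5 = (-102487) + (6655) + (363) + (66) + (5) = -95398; answer -95398
Step 2: U1 = -95398; c = 4; total draws C(11,2) = 55; complement C(7,2) = 21; favorable 55 - 21 = 34; P = 34/55; answer 34/55
Step 3: U2 = 34/55; threaded value p + q = 89; w = 12; a(2) = 3*(-16) - 3*(12) = -84; iterating: a(2)=-84, a(3)=-204, a(4)=-360, a(5)=-468, a(6)=-324, a(7)=432, a(8)=2268, a(9)=5508, a(10)=9720, a(11)=12636; answer 12636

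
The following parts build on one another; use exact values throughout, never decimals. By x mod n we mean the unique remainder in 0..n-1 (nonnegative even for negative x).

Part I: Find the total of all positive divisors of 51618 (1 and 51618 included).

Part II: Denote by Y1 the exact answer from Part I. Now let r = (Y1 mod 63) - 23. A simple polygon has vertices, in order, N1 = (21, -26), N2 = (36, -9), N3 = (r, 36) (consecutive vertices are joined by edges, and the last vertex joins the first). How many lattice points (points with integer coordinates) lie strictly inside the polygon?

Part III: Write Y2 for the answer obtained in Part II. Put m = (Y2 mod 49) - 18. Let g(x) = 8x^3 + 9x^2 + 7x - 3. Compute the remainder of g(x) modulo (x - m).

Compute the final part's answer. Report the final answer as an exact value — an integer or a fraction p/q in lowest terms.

Part I: 51618 = 2 * 3 * 7 * 1229; sigma = (1 + 2) * (1 + 3) * (1 + 7) * (1 + 1229) = 3 * 4 * 8 * 1230 = 118080; answer 118080
Part II: Y1 = 118080; r = -5; cross terms: (21*-9 - 36*-26)=747, (36*36 - -5*-9)=1251, (-5*-26 - 21*36)=-626; twice the area = |1372| = 1372; area = 686; boundary points = 1 + 1 + 2 = 4; strictly interior points = area - boundary/2 + 1 = 685; answer 685
Part III: Y2 = 685; m = 30; remainder = value at the root: 8*(30)^3 + 9*(30)^2 + 7*(30)^1 - 3 = (216000) + (8100) + (210) + (-3) = 224307; answer 224307

224307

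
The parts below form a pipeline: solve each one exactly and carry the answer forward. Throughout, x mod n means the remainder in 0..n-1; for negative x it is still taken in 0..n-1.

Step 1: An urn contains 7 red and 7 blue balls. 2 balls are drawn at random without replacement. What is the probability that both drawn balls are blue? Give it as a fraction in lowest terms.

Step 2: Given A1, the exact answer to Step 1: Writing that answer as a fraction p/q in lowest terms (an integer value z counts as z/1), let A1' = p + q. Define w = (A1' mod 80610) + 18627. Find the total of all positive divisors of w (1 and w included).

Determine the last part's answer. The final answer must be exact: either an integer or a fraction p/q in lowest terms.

Step 1: total draws C(14,2) = 91; favorable C(7,2) = 21; P = 3/13; answer 3/13
Step 2: A1 = 3/13; threaded value p + q = 16; w = 18643; 18643 = 103 * 181; sigma = (1 + 103) * (1 + 181) = 104 * 182 = 18928; answer 18928

18928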